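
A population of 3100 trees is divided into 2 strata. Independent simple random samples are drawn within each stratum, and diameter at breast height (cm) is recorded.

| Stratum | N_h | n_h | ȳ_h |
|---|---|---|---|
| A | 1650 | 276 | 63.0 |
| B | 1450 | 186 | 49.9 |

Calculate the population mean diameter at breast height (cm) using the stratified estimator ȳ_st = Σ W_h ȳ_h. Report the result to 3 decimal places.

ȳ_st ≈ 56.873

N = Σ N_h = 3100. Stratum weights W_h = N_h/N.
ȳ_st = (1650·63.0 + 1450·49.9) / 3100 = 56.87258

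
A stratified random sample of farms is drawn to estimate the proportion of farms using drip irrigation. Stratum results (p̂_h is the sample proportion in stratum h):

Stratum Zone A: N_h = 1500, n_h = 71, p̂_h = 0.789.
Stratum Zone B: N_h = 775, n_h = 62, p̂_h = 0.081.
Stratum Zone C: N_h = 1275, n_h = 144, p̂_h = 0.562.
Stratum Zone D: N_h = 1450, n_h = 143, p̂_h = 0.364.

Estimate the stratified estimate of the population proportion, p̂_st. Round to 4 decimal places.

N = 5000; stratum weights W_h = N_h/N.
p̂_st = Σ W_h p̂_h = (1500·0.789 + 775·0.081 + 1275·0.562 + 1450·0.364)/5000 = 0.49812

p̂_st ≈ 0.4981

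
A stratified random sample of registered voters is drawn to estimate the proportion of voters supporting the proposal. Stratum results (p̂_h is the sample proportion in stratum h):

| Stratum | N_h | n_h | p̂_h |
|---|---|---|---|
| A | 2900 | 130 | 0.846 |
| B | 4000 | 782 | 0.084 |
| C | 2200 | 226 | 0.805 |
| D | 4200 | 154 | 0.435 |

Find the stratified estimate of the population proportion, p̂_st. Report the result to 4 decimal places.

N = 13300; stratum weights W_h = N_h/N.
p̂_st = Σ W_h p̂_h = (2900·0.846 + 4000·0.084 + 2200·0.805 + 4200·0.435)/13300 = 0.48026

p̂_st ≈ 0.4803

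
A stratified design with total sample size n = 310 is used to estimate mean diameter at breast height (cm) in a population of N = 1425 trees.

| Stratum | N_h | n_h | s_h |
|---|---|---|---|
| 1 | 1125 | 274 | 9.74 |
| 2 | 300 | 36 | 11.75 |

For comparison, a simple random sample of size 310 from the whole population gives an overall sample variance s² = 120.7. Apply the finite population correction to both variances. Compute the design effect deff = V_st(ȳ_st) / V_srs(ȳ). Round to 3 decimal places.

V̂(ȳ_st) = Σ W_h² (1 − n_h/N_h) s_h²/n_h, with W_h = N_h/N and N = 1425:
  stratum 1: (1125/1425)²·(1 − 274/1125)·9.74²/274 = 0.163237
  stratum 2: (300/1425)²·(1 − 36/300)·11.75²/36 = 0.149578
V_st = 0.312816
V_srs = (1 − 310/1425)·120.7/310 = 0.304653
deff = V_st / V_srs = 0.312816/0.304653 = 1.0268

deff ≈ 1.027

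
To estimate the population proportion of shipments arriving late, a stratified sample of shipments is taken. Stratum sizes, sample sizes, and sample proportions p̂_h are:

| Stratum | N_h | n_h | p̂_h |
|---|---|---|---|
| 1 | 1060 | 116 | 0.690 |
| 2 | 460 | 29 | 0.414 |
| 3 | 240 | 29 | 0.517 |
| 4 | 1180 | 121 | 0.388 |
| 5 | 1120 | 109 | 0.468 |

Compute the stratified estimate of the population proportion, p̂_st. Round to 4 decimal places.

p̂_st ≈ 0.4995

N = 4060; stratum weights W_h = N_h/N.
p̂_st = Σ W_h p̂_h = (1060·0.690 + 460·0.414 + 240·0.517 + 1180·0.388 + 1120·0.468)/4060 = 0.49949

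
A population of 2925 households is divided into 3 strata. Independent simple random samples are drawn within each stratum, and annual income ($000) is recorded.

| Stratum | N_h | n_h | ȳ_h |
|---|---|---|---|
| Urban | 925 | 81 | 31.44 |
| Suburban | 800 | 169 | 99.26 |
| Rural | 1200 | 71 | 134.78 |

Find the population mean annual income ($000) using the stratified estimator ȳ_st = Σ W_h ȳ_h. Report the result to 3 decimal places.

ȳ_st ≈ 92.385

N = Σ N_h = 2925. Stratum weights W_h = N_h/N.
ȳ_st = (925·31.44 + 800·99.26 + 1200·134.78) / 2925 = 92.38496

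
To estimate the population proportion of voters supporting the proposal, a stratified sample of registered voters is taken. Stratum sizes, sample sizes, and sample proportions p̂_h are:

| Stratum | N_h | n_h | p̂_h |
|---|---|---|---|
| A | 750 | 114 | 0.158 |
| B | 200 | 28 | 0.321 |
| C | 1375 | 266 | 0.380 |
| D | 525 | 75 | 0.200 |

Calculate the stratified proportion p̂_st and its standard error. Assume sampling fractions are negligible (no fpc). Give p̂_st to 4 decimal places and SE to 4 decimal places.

p̂_st ≈ 0.2843, SE ≈ 0.0200

N = 2850; stratum weights W_h = N_h/N.
p̂_st = Σ W_h p̂_h = (750·0.158 + 200·0.321 + 1375·0.380 + 525·0.200)/2850 = 0.28428
V̂(p̂_st) = Σ W_h² p̂_h(1−p̂_h)/(n_h−1):
  stratum A: (750/2850)²·0.158·0.842/113 = 8.15311e-05
  stratum B: (200/2850)²·0.321·0.679/27 = 3.9754e-05
  stratum C: (1375/2850)²·0.380·0.620/265 = 0.00020694
  stratum D: (525/2850)²·0.200·0.800/74 = 7.33698e-05
V̂(p̂_st) = 0.000401595; SE = √V̂ = 0.0200398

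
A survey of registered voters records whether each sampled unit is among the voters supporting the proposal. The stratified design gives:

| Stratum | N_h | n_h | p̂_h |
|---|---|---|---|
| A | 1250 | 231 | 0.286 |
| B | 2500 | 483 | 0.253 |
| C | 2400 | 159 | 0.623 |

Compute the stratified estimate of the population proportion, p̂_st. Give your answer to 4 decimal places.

N = 6150; stratum weights W_h = N_h/N.
p̂_st = Σ W_h p̂_h = (1250·0.286 + 2500·0.253 + 2400·0.623)/6150 = 0.40410

p̂_st ≈ 0.4041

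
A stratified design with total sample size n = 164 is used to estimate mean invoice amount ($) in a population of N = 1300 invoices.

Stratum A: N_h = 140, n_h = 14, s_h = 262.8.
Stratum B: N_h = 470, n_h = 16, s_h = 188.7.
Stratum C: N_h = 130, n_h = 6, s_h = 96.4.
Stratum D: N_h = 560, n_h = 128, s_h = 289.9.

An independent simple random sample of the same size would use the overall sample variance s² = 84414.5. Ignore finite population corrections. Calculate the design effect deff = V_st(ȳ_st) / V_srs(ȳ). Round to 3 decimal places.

V̂(ȳ_st) = Σ W_h² s_h²/n_h, with W_h = N_h/N and N = 1300:
  stratum A: (140/1300)²·262.8²/14 = 57.2126
  stratum B: (470/1300)²·188.7²/16 = 290.893
  stratum C: (130/1300)²·96.4²/6 = 15.4883
  stratum D: (560/1300)²·289.9²/128 = 121.836
V_st = 485.43
V_srs = s²/n = 84414.5/164 = 514.723
deff = V_st / V_srs = 485.43/514.723 = 0.9431

deff ≈ 0.943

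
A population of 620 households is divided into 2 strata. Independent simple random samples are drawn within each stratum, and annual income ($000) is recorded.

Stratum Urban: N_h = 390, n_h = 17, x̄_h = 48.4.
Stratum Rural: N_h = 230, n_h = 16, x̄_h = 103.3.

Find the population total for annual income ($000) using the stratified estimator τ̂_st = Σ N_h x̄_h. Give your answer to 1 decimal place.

τ̂_st ≈ 42635.0

τ̂_st = Σ N_h x̄_h = 390·48.4 + 230·103.3 = 42635.0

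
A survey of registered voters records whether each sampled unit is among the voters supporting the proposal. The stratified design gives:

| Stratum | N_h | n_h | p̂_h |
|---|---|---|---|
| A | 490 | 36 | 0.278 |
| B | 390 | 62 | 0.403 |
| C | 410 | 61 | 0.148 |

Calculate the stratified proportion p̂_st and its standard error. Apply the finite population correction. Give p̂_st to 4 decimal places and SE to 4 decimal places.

p̂_st ≈ 0.2745, SE ≈ 0.0354

N = 1290; stratum weights W_h = N_h/N.
p̂_st = Σ W_h p̂_h = (490·0.278 + 390·0.403 + 410·0.148)/1290 = 0.27447
V̂(p̂_st) = Σ W_h² (1 − n_h/N_h) p̂_h(1−p̂_h)/(n_h−1):
  stratum A: (490/1290)²·(1 − 36/490)·0.278·0.722/35 = 0.000766631
  stratum B: (390/1290)²·(1 − 62/390)·0.403·0.597/61 = 0.000303186
  stratum C: (410/1290)²·(1 − 61/410)·0.148·0.852/60 = 0.000180709
V̂(p̂_st) = 0.00125053; SE = √V̂ = 0.0353628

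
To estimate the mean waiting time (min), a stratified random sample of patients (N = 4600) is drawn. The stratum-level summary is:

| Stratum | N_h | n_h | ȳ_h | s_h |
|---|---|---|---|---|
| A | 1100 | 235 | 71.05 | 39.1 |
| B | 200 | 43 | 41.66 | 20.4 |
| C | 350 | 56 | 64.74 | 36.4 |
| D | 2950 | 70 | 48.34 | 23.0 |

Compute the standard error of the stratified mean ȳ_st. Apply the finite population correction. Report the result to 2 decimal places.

V̂(ȳ_st) = Σ W_h² (1 − n_h/N_h) s_h²/n_h, with W_h = N_h/N and N = 4600:
  stratum A: (1100/4600)²·(1 − 235/1100)·39.1²/235 = 0.292536
  stratum B: (200/4600)²·(1 − 43/200)·20.4²/43 = 0.0143617
  stratum C: (350/4600)²·(1 − 56/350)·36.4²/56 = 0.115057
  stratum D: (2950/4600)²·(1 − 70/2950)·23.0²/70 = 3.03429
V̂(ȳ_st) = 3.45624
SE(ȳ_st) = √3.45624 = 1.8591

SE(ȳ_st) ≈ 1.86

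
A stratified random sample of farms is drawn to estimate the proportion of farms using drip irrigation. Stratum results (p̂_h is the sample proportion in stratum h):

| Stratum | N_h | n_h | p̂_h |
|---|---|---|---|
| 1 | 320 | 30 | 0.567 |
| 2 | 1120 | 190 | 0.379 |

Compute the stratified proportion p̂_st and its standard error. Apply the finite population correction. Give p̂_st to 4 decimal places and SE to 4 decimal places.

p̂_st ≈ 0.4208, SE ≈ 0.0317

N = 1440; stratum weights W_h = N_h/N.
p̂_st = Σ W_h p̂_h = (320·0.567 + 1120·0.379)/1440 = 0.42078
V̂(p̂_st) = Σ W_h² (1 − n_h/N_h) p̂_h(1−p̂_h)/(n_h−1):
  stratum 1: (320/1440)²·(1 − 30/320)·0.567·0.433/29 = 0.000378875
  stratum 2: (1120/1440)²·(1 − 190/1120)·0.379·0.621/189 = 0.000625525
V̂(p̂_st) = 0.0010044; SE = √V̂ = 0.0316923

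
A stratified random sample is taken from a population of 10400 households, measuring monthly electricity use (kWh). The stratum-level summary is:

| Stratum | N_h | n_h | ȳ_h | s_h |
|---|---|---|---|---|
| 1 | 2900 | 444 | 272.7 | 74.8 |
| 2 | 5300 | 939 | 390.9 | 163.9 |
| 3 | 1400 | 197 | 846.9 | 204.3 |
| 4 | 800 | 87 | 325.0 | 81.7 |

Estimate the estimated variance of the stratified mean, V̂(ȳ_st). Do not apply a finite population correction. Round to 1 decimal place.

V̂(ȳ_st) = Σ W_h² s_h²/n_h, with W_h = N_h/N and N = 10400:
  stratum 1: (2900/10400)²·74.8²/444 = 0.979827
  stratum 2: (5300/10400)²·163.9²/939 = 7.4298
  stratum 3: (1400/10400)²·204.3²/197 = 3.83937
  stratum 4: (800/10400)²·81.7²/87 = 0.453982
V̂(ȳ_st) = 12.703

V̂(ȳ_st) ≈ 12.7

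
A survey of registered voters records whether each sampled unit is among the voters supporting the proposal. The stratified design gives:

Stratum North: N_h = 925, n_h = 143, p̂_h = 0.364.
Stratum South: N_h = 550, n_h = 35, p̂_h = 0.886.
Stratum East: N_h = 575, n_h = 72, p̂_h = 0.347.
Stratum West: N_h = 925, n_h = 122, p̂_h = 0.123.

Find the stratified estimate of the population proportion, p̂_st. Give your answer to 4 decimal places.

N = 2975; stratum weights W_h = N_h/N.
p̂_st = Σ W_h p̂_h = (925·0.364 + 550·0.886 + 575·0.347 + 925·0.123)/2975 = 0.38229

p̂_st ≈ 0.3823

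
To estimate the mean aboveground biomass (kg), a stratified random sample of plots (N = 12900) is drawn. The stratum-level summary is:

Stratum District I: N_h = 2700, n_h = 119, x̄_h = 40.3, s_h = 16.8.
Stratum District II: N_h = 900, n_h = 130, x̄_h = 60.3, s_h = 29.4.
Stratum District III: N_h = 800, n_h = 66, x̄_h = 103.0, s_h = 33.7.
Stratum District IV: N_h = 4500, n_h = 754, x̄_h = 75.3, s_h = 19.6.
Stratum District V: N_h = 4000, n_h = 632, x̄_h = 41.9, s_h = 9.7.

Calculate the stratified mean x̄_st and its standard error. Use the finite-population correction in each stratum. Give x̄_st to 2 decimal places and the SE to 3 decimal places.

x̄_st = Σ W_h x̄_h = (2700·40.3 + 900·60.3 + 800·103.0 + 4500·75.3 + 4000·41.9)/12900 = 58.28915
V̂(x̄_st) = Σ W_h² (1 − n_h/N_h) s_h²/n_h, with W_h = N_h/N and N = 12900:
  stratum District I: (2700/12900)²·(1 − 119/2700)·16.8²/119 = 0.0993217
  stratum District II: (900/12900)²·(1 − 130/900)·29.4²/130 = 0.0276889
  stratum District III: (800/12900)²·(1 − 66/800)·33.7²/66 = 0.0607187
  stratum District IV: (4500/12900)²·(1 − 754/4500)·19.6²/754 = 0.0516109
  stratum District V: (4000/12900)²·(1 − 632/4000)·9.7²/632 = 0.0120526
V̂(x̄_st) = 0.251393
SE(x̄_st) = √0.251393 = 0.501391

x̄_st ≈ 58.29, SE ≈ 0.501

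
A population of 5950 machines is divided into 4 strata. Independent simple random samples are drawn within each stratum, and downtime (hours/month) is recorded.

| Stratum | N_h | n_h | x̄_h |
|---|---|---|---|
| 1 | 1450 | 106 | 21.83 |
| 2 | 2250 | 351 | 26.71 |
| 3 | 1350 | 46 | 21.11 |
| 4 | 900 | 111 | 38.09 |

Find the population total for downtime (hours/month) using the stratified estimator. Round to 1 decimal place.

τ̂_st = Σ N_h x̄_h = 1450·21.83 + 2250·26.71 + 1350·21.11 + 900·38.09 = 154530.5

τ̂_st ≈ 154530.5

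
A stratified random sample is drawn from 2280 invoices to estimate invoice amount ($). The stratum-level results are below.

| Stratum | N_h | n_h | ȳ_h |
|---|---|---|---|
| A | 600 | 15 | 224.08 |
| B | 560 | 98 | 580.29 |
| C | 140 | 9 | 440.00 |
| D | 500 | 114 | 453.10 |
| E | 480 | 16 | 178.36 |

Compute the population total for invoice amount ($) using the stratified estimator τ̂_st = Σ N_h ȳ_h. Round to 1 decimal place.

τ̂_st ≈ 833173.2

τ̂_st = Σ N_h ȳ_h = 600·224.08 + 560·580.29 + 140·440.00 + 500·453.10 + 480·178.36 = 833173.2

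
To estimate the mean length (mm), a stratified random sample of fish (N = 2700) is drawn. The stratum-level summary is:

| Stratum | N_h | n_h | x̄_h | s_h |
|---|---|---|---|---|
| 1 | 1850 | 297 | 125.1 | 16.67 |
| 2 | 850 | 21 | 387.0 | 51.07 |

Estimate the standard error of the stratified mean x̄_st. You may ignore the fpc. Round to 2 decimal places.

V̂(x̄_st) = Σ W_h² s_h²/n_h, with W_h = N_h/N and N = 2700:
  stratum 1: (1850/2700)²·16.67²/297 = 0.439269
  stratum 2: (850/2700)²·51.07²/21 = 12.309
V̂(x̄_st) = 12.7483
SE(x̄_st) = √12.7483 = 3.57047

SE(x̄_st) ≈ 3.57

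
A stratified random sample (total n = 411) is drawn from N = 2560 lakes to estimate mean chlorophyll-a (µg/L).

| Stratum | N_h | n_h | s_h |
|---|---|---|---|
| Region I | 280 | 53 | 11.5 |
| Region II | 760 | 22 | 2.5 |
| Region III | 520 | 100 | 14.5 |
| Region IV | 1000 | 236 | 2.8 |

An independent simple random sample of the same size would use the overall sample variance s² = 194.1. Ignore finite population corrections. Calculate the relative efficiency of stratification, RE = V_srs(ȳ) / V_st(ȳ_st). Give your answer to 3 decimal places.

V̂(ȳ_st) = Σ W_h² s_h²/n_h, with W_h = N_h/N and N = 2560:
  stratum Region I: (280/2560)²·11.5²/53 = 0.0298508
  stratum Region II: (760/2560)²·2.5²/22 = 0.0250383
  stratum Region III: (520/2560)²·14.5²/100 = 0.0867487
  stratum Region IV: (1000/2560)²·2.8²/236 = 0.00506902
V_st = 0.146707
V_srs = s²/n = 194.1/411 = 0.472263
Relative efficiency = V_srs / V_st = 0.472263/0.146707 = 3.2191

RE ≈ 3.219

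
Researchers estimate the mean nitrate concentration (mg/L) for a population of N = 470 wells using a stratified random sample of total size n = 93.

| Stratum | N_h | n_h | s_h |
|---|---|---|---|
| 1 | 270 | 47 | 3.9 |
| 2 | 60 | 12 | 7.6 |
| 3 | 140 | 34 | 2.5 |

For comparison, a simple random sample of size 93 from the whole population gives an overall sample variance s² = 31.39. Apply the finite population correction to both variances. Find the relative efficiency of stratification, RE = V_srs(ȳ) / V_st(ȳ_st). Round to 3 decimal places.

RE ≈ 1.658

V̂(ȳ_st) = Σ W_h² (1 − n_h/N_h) s_h²/n_h, with W_h = N_h/N and N = 470:
  stratum 1: (270/470)²·(1 − 47/270)·3.9²/47 = 0.0882072
  stratum 2: (60/470)²·(1 − 12/60)·7.6²/12 = 0.0627542
  stratum 3: (140/470)²·(1 − 34/140)·2.5²/34 = 0.0123492
V_st = 0.163311
V_srs = (1 − 93/470)·31.39/93 = 0.27074
Relative efficiency = V_srs / V_st = 0.27074/0.163311 = 1.6578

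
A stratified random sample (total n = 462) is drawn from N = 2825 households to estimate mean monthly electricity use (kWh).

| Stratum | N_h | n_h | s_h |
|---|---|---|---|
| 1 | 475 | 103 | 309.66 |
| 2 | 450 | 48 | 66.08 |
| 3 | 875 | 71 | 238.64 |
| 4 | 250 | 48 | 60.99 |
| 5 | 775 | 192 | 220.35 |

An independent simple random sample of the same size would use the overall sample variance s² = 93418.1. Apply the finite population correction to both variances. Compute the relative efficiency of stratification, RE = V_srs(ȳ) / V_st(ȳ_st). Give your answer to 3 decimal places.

RE ≈ 1.563

V̂(ȳ_st) = Σ W_h² (1 − n_h/N_h) s_h²/n_h, with W_h = N_h/N and N = 2825:
  stratum 1: (475/2825)²·(1 − 103/475)·309.66²/103 = 20.6126
  stratum 2: (450/2825)²·(1 − 48/450)·66.08²/48 = 2.06206
  stratum 3: (875/2825)²·(1 − 71/875)·238.64²/71 = 70.7058
  stratum 4: (250/2825)²·(1 − 48/250)·60.99²/48 = 0.490377
  stratum 5: (775/2825)²·(1 − 192/775)·220.35²/192 = 14.3172
V_st = 108.188
V_srs = (1 − 462/2825)·93418.1/462 = 169.135
Relative efficiency = V_srs / V_st = 169.135/108.188 = 1.5633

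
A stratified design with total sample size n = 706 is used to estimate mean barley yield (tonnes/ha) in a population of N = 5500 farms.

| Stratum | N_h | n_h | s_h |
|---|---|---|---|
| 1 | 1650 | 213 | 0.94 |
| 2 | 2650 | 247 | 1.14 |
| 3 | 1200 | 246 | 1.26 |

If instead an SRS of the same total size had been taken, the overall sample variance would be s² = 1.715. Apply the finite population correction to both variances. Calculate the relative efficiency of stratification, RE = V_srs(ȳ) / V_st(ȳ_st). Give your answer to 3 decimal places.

V̂(ȳ_st) = Σ W_h² (1 − n_h/N_h) s_h²/n_h, with W_h = N_h/N and N = 5500:
  stratum 1: (1650/5500)²·(1 − 213/1650)·0.94²/213 = 0.000325156
  stratum 2: (2650/5500)²·(1 − 247/2650)·1.14²/247 = 0.00110761
  stratum 3: (1200/5500)²·(1 − 246/1200)·1.26²/246 = 0.000244236
V_st = 0.001677
V_srs = (1 − 706/5500)·1.715/706 = 0.00211736
Relative efficiency = V_srs / V_st = 0.00211736/0.001677 = 1.2626

RE ≈ 1.263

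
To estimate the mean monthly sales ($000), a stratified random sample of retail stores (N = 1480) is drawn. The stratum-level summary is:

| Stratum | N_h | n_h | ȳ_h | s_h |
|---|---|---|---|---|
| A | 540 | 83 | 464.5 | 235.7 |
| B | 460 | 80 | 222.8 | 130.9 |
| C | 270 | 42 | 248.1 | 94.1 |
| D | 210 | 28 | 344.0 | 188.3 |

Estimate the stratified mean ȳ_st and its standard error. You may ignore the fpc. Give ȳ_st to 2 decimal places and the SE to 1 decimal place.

ȳ_st ≈ 332.80, SE ≈ 11.9

ȳ_st = Σ W_h ȳ_h = (540·464.5 + 460·222.8 + 270·248.1 + 210·344.0)/1480 = 332.80068
V̂(ȳ_st) = Σ W_h² s_h²/n_h, with W_h = N_h/N and N = 1480:
  stratum A: (540/1480)²·235.7²/83 = 89.1056
  stratum B: (460/1480)²·130.9²/80 = 20.691
  stratum C: (270/1480)²·94.1²/42 = 7.01672
  stratum D: (210/1480)²·188.3²/28 = 25.4952
V̂(ȳ_st) = 142.309
SE(ȳ_st) = √142.309 = 11.9293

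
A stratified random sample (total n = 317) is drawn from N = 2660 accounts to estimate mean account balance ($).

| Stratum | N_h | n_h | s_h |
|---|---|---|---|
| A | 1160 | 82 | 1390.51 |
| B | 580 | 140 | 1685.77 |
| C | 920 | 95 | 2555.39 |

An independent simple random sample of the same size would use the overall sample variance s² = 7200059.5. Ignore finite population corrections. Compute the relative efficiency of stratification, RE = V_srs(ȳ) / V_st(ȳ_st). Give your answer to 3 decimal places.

RE ≈ 1.661

V̂(ȳ_st) = Σ W_h² s_h²/n_h, with W_h = N_h/N and N = 2660:
  stratum A: (1160/2660)²·1390.51²/82 = 4484.22
  stratum B: (580/2660)²·1685.77²/140 = 965.076
  stratum C: (920/2660)²·2555.39²/95 = 8222.49
V_st = 13671.8
V_srs = s²/n = 7200059.5/317 = 22713.1
Relative efficiency = V_srs / V_st = 22713.1/13671.8 = 1.6613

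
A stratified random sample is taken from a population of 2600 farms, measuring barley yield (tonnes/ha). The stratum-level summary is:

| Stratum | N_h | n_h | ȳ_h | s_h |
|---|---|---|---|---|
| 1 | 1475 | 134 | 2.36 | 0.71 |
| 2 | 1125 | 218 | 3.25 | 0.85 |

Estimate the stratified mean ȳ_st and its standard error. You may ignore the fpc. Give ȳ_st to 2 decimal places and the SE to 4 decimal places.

ȳ_st = Σ W_h ȳ_h = (1475·2.36 + 1125·3.25)/2600 = 2.74510
V̂(ȳ_st) = Σ W_h² s_h²/n_h, with W_h = N_h/N and N = 2600:
  stratum 1: (1475/2600)²·0.71²/134 = 0.00121074
  stratum 2: (1125/2600)²·0.85²/218 = 0.000620497
V̂(ȳ_st) = 0.00183123
SE(ȳ_st) = √0.00183123 = 0.0427929

ȳ_st ≈ 2.75, SE ≈ 0.0428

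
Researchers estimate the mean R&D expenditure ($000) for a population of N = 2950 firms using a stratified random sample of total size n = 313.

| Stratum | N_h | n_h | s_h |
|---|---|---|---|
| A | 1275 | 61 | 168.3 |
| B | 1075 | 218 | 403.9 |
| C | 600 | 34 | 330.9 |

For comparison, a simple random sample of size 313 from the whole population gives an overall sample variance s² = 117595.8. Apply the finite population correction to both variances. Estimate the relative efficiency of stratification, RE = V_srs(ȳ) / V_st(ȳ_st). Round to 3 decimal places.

V̂(ȳ_st) = Σ W_h² (1 − n_h/N_h) s_h²/n_h, with W_h = N_h/N and N = 2950:
  stratum A: (1275/2950)²·(1 − 61/1275)·168.3²/61 = 82.5892
  stratum B: (1075/2950)²·(1 − 218/1075)·403.9²/218 = 79.2203
  stratum C: (600/2950)²·(1 − 34/600)·330.9²/34 = 125.672
V_st = 287.481
V_srs = (1 − 313/2950)·117595.8/313 = 335.842
Relative efficiency = V_srs / V_st = 335.842/287.481 = 1.1682

RE ≈ 1.168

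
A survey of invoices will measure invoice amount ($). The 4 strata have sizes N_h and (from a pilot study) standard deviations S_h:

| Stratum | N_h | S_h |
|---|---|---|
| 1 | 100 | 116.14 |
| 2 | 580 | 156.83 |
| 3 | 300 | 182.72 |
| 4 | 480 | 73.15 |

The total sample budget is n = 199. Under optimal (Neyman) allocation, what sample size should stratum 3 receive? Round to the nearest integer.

57

Neyman allocation: n_h = n · N_h S_h / Σ N_i S_i, with n = 199.
  stratum 1: N_h·S_h = 100·116.14 = 11614.00
  stratum 2: N_h·S_h = 580·156.83 = 90961.40
  stratum 3: N_h·S_h = 300·182.72 = 54816.00
  stratum 4: N_h·S_h = 480·73.15 = 35112.00
Σ N_h S_h = 192503.40
n for stratum 3 = 199·54816.00/192503.40 = 56.666 → 57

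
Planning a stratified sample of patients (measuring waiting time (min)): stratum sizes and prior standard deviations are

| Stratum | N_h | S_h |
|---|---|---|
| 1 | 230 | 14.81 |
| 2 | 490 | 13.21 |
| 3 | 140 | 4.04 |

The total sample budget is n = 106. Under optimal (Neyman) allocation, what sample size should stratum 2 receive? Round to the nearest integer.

Neyman allocation: n_h = n · N_h S_h / Σ N_i S_i, with n = 106.
  stratum 1: N_h·S_h = 230·14.81 = 3406.30
  stratum 2: N_h·S_h = 490·13.21 = 6472.90
  stratum 3: N_h·S_h = 140·4.04 = 565.60
Σ N_h S_h = 10444.80
n for stratum 2 = 106·6472.90/10444.80 = 65.691 → 66

66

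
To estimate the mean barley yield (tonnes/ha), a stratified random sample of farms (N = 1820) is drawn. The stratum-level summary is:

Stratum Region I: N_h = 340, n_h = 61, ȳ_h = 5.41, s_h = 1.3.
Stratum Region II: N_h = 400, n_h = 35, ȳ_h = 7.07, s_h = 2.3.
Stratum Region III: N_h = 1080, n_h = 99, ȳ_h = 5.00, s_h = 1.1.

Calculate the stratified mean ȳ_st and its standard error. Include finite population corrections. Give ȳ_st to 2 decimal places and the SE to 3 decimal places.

ȳ_st ≈ 5.53, SE ≈ 0.107

ȳ_st = Σ W_h ȳ_h = (340·5.41 + 400·7.07 + 1080·5.00)/1820 = 5.53154
V̂(ȳ_st) = Σ W_h² (1 − n_h/N_h) s_h²/n_h, with W_h = N_h/N and N = 1820:
  stratum Region I: (340/1820)²·(1 − 61/340)·1.3²/61 = 0.000793409
  stratum Region II: (400/1820)²·(1 − 35/400)·2.3²/35 = 0.00666189
  stratum Region III: (1080/1820)²·(1 − 99/1080)·1.1²/99 = 0.00390931
V̂(ȳ_st) = 0.0113646
SE(ȳ_st) = √0.0113646 = 0.106605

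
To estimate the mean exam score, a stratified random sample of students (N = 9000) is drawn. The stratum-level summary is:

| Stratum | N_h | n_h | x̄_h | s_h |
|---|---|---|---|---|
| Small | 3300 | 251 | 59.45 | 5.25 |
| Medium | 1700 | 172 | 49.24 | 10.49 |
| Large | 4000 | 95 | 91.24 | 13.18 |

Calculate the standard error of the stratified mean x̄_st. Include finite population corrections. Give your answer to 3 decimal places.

SE(x̄_st) ≈ 0.622

V̂(x̄_st) = Σ W_h² (1 − n_h/N_h) s_h²/n_h, with W_h = N_h/N and N = 9000:
  stratum Small: (3300/9000)²·(1 − 251/3300)·5.25²/251 = 0.0136405
  stratum Medium: (1700/9000)²·(1 − 172/1700)·10.49²/172 = 0.0205168
  stratum Large: (4000/9000)²·(1 − 95/4000)·13.18²/95 = 0.352617
V̂(x̄_st) = 0.386774
SE(x̄_st) = √0.386774 = 0.621912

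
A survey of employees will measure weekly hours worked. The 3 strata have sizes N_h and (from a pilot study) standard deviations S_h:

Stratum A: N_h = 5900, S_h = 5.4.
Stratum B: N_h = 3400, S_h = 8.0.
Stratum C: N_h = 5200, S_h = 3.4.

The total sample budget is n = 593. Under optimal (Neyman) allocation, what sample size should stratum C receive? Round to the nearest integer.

Neyman allocation: n_h = n · N_h S_h / Σ N_i S_i, with n = 593.
  stratum A: N_h·S_h = 5900·5.4 = 31860.00
  stratum B: N_h·S_h = 3400·8.0 = 27200.00
  stratum C: N_h·S_h = 5200·3.4 = 17680.00
Σ N_h S_h = 76740.00
n for stratum C = 593·17680.00/76740.00 = 136.620 → 137

137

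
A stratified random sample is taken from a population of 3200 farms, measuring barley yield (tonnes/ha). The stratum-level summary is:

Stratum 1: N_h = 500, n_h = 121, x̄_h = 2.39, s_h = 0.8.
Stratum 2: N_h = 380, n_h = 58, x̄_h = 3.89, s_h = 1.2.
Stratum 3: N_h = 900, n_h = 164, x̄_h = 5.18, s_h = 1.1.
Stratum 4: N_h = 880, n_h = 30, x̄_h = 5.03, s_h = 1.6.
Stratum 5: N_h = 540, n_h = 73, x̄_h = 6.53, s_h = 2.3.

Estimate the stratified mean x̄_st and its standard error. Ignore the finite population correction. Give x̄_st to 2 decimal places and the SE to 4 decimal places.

x̄_st ≈ 4.78, SE ≈ 0.0979

x̄_st = Σ W_h x̄_h = (500·2.39 + 380·3.89 + 900·5.18 + 880·5.03 + 540·6.53)/3200 = 4.77744
V̂(x̄_st) = Σ W_h² s_h²/n_h, with W_h = N_h/N and N = 3200:
  stratum 1: (500/3200)²·0.8²/121 = 0.000129132
  stratum 2: (380/3200)²·1.2²/58 = 0.000350108
  stratum 3: (900/3200)²·1.1²/164 = 0.000583615
  stratum 4: (880/3200)²·1.6²/30 = 0.00645333
  stratum 5: (540/3200)²·2.3²/73 = 0.00206358
V̂(x̄_st) = 0.00957976
SE(x̄_st) = √0.00957976 = 0.0978763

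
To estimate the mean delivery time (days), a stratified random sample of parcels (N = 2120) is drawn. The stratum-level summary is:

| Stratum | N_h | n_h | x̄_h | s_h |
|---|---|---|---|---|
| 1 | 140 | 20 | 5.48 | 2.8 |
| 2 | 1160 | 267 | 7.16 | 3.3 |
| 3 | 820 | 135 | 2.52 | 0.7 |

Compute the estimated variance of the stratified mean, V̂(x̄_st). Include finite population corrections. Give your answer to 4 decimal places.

V̂(x̄_st) = Σ W_h² (1 − n_h/N_h) s_h²/n_h, with W_h = N_h/N and N = 2120:
  stratum 1: (140/2120)²·(1 − 20/140)·2.8²/20 = 0.00146529
  stratum 2: (1160/2120)²·(1 − 267/1160)·3.3²/267 = 0.00940057
  stratum 3: (820/2120)²·(1 − 135/820)·0.7²/135 = 0.000453623
V̂(x̄_st) = 0.0113195

V̂(x̄_st) ≈ 0.0113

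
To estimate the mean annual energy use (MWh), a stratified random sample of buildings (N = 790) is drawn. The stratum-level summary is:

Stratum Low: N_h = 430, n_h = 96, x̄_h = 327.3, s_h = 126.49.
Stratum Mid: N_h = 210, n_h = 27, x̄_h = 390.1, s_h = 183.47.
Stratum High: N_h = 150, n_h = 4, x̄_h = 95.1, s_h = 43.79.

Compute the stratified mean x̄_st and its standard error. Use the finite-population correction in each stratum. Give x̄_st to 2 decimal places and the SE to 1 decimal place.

x̄_st ≈ 299.91, SE ≈ 11.5

x̄_st = Σ W_h x̄_h = (430·327.3 + 210·390.1 + 150·95.1)/790 = 299.90506
V̂(x̄_st) = Σ W_h² (1 − n_h/N_h) s_h²/n_h, with W_h = N_h/N and N = 790:
  stratum Low: (430/790)²·(1 − 96/430)·126.49²/96 = 38.3532
  stratum Mid: (210/790)²·(1 − 27/210)·183.47²/27 = 76.7684
  stratum High: (150/790)²·(1 − 4/150)·43.79²/4 = 16.8221
V̂(x̄_st) = 131.944
SE(x̄_st) = √131.944 = 11.4867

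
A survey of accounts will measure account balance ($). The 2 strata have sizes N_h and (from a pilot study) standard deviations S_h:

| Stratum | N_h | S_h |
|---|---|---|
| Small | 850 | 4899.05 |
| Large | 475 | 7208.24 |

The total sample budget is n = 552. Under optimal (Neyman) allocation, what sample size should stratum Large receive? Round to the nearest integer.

Neyman allocation: n_h = n · N_h S_h / Σ N_i S_i, with n = 552.
  stratum Small: N_h·S_h = 850·4899.05 = 4164192.50
  stratum Large: N_h·S_h = 475·7208.24 = 3423914.00
Σ N_h S_h = 7588106.50
n for stratum Large = 552·3423914.00/7588106.50 = 249.074 → 249

249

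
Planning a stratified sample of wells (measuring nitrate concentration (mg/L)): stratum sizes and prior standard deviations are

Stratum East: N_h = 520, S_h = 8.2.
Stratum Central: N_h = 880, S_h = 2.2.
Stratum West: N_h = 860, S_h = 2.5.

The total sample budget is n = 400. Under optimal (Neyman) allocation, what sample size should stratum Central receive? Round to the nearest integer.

93

Neyman allocation: n_h = n · N_h S_h / Σ N_i S_i, with n = 400.
  stratum East: N_h·S_h = 520·8.2 = 4264.00
  stratum Central: N_h·S_h = 880·2.2 = 1936.00
  stratum West: N_h·S_h = 860·2.5 = 2150.00
Σ N_h S_h = 8350.00
n for stratum Central = 400·1936.00/8350.00 = 92.743 → 93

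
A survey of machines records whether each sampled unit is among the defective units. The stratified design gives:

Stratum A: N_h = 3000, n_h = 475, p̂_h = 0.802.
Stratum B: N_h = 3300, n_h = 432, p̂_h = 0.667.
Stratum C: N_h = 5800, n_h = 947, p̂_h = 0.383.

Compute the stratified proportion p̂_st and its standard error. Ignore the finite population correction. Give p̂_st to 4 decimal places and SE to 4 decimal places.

N = 12100; stratum weights W_h = N_h/N.
p̂_st = Σ W_h p̂_h = (3000·0.802 + 3300·0.667 + 5800·0.383)/12100 = 0.56434
V̂(p̂_st) = Σ W_h² p̂_h(1−p̂_h)/(n_h−1):
  stratum A: (3000/12100)²·0.802·0.198/474 = 2.05936e-05
  stratum B: (3300/12100)²·0.667·0.333/431 = 3.8331e-05
  stratum C: (5800/12100)²·0.383·0.617/946 = 5.73955e-05
V̂(p̂_st) = 0.00011632; SE = √V̂ = 0.0107852

p̂_st ≈ 0.5643, SE ≈ 0.0108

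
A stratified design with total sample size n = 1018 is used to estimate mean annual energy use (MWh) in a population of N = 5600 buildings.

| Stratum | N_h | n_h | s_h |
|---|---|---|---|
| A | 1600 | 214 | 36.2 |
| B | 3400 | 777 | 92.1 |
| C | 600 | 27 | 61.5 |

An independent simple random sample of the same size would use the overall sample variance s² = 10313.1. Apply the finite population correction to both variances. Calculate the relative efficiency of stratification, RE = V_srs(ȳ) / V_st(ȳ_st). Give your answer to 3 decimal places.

RE ≈ 1.634

V̂(ȳ_st) = Σ W_h² (1 − n_h/N_h) s_h²/n_h, with W_h = N_h/N and N = 5600:
  stratum A: (1600/5600)²·(1 − 214/1600)·36.2²/214 = 0.433023
  stratum B: (3400/5600)²·(1 − 777/3400)·92.1²/777 = 3.10456
  stratum C: (600/5600)²·(1 − 27/600)·61.5²/27 = 1.53574
V_st = 5.07331
V_srs = (1 − 1018/5600)·10313.1/1018 = 8.28912
Relative efficiency = V_srs / V_st = 8.28912/5.07331 = 1.6339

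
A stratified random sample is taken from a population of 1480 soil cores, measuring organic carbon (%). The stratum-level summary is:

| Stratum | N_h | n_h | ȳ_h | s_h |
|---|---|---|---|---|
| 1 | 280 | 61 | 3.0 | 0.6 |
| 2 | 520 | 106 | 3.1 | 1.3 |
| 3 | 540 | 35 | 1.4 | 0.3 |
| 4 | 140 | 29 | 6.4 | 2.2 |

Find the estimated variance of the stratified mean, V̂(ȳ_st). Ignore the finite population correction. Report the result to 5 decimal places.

V̂(ȳ_st) = Σ W_h² s_h²/n_h, with W_h = N_h/N and N = 1480:
  stratum 1: (280/1480)²·0.6²/61 = 0.000211235
  stratum 2: (520/1480)²·1.3²/106 = 0.00196818
  stratum 3: (540/1480)²·0.3²/35 = 0.000342325
  stratum 4: (140/1480)²·2.2²/29 = 0.00149341
V̂(ȳ_st) = 0.00401515

V̂(ȳ_st) ≈ 0.00402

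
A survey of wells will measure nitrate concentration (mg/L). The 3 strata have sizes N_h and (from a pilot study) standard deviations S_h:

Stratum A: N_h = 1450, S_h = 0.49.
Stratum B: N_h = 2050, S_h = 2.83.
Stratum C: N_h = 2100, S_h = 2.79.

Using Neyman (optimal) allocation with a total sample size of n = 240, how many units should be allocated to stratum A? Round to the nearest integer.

14

Neyman allocation: n_h = n · N_h S_h / Σ N_i S_i, with n = 240.
  stratum A: N_h·S_h = 1450·0.49 = 710.50
  stratum B: N_h·S_h = 2050·2.83 = 5801.50
  stratum C: N_h·S_h = 2100·2.79 = 5859.00
Σ N_h S_h = 12371.00
n for stratum A = 240·710.50/12371.00 = 13.784 → 14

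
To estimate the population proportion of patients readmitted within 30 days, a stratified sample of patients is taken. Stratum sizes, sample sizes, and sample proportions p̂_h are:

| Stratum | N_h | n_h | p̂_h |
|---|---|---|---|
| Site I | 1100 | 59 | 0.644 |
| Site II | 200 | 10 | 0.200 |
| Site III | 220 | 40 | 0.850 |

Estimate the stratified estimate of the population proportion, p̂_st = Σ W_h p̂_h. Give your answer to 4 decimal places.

N = 1520; stratum weights W_h = N_h/N.
p̂_st = Σ W_h p̂_h = (1100·0.644 + 200·0.200 + 220·0.850)/1520 = 0.61539

p̂_st ≈ 0.6154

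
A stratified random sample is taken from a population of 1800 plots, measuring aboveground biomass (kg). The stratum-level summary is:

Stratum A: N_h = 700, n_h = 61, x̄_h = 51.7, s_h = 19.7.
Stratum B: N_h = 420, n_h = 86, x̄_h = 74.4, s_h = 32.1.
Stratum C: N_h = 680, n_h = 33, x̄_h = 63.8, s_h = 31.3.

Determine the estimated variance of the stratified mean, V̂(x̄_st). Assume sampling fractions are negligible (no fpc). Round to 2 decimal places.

V̂(x̄_st) = Σ W_h² s_h²/n_h, with W_h = N_h/N and N = 1800:
  stratum A: (700/1800)²·19.7²/61 = 0.962174
  stratum B: (420/1800)²·32.1²/86 = 0.652327
  stratum C: (680/1800)²·31.3²/33 = 4.23689
V̂(x̄_st) = 5.85139

V̂(x̄_st) ≈ 5.85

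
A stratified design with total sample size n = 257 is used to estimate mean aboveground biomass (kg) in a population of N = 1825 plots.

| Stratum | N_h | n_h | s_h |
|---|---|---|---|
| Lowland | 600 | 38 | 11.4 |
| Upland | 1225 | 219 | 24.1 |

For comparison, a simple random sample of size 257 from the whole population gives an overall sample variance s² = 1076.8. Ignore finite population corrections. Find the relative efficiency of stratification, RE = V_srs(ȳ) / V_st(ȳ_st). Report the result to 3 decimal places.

V̂(ȳ_st) = Σ W_h² s_h²/n_h, with W_h = N_h/N and N = 1825:
  stratum Lowland: (600/1825)²·11.4²/38 = 0.36966
  stratum Upland: (1225/1825)²·24.1²/219 = 1.19491
V_st = 1.56457
V_srs = s²/n = 1076.8/257 = 4.18988
Relative efficiency = V_srs / V_st = 4.18988/1.56457 = 2.6780

RE ≈ 2.678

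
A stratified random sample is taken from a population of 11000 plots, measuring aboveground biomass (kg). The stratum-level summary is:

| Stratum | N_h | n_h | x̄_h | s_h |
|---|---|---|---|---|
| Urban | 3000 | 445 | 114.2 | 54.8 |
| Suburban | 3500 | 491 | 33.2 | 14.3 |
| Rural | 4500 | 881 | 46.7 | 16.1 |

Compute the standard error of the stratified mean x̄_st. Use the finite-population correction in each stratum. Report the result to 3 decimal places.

SE(x̄_st) ≈ 0.709

V̂(x̄_st) = Σ W_h² (1 − n_h/N_h) s_h²/n_h, with W_h = N_h/N and N = 11000:
  stratum Urban: (3000/11000)²·(1 − 445/3000)·54.8²/445 = 0.427492
  stratum Suburban: (3500/11000)²·(1 − 491/3500)·14.3²/491 = 0.036249
  stratum Rural: (4500/11000)²·(1 − 881/4500)·16.1²/881 = 0.0395997
V̂(x̄_st) = 0.503341
SE(x̄_st) = √0.503341 = 0.709465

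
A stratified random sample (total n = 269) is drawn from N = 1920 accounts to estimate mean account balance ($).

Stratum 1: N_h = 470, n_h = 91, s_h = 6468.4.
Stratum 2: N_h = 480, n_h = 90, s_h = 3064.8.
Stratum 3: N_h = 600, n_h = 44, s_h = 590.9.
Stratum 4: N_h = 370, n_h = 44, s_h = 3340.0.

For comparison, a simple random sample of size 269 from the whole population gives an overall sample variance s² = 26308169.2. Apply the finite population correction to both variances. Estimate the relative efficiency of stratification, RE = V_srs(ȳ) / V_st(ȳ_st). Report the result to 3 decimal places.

RE ≈ 2.302

V̂(ȳ_st) = Σ W_h² (1 − n_h/N_h) s_h²/n_h, with W_h = N_h/N and N = 1920:
  stratum 1: (470/1920)²·(1 − 91/470)·6468.4²/91 = 22217.1
  stratum 2: (480/1920)²·(1 − 90/480)·3064.8²/90 = 5299.87
  stratum 3: (600/1920)²·(1 − 44/600)·590.9²/44 = 718.123
  stratum 4: (370/1920)²·(1 − 44/370)·3340.0²/44 = 8295.78
V_st = 36530.8
V_srs = (1 − 269/1920)·26308169.2/269 = 84097.7
Relative efficiency = V_srs / V_st = 84097.7/36530.8 = 2.3021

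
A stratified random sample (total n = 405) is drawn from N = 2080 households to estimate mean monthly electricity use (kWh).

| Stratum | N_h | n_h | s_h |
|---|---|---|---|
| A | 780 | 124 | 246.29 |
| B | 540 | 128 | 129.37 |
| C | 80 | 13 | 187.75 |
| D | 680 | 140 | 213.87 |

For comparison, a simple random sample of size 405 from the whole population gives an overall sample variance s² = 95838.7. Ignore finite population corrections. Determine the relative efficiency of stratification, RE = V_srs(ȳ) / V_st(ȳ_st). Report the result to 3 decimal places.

V̂(ȳ_st) = Σ W_h² s_h²/n_h, with W_h = N_h/N and N = 2080:
  stratum A: (780/2080)²·246.29²/124 = 68.7914
  stratum B: (540/2080)²·129.37²/128 = 8.81288
  stratum C: (80/2080)²·187.75²/13 = 4.01116
  stratum D: (680/2080)²·213.87²/140 = 34.9191
V_st = 116.535
V_srs = s²/n = 95838.7/405 = 236.639
Relative efficiency = V_srs / V_st = 236.639/116.535 = 2.0306

RE ≈ 2.031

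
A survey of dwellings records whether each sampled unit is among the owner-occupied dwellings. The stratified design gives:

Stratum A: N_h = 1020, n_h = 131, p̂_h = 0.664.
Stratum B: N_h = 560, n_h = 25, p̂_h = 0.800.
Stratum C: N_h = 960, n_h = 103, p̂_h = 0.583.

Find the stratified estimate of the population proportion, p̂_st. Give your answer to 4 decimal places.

p̂_st ≈ 0.6634

N = 2540; stratum weights W_h = N_h/N.
p̂_st = Σ W_h p̂_h = (1020·0.664 + 560·0.800 + 960·0.583)/2540 = 0.66337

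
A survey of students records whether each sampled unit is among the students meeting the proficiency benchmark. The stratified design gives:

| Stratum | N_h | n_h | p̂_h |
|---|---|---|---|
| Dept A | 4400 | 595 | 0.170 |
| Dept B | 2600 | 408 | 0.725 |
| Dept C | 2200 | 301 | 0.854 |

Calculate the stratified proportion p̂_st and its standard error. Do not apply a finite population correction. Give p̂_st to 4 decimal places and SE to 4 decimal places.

p̂_st ≈ 0.4904, SE ≈ 0.0108

N = 9200; stratum weights W_h = N_h/N.
p̂_st = Σ W_h p̂_h = (4400·0.170 + 2600·0.725 + 2200·0.854)/9200 = 0.49041
V̂(p̂_st) = Σ W_h² p̂_h(1−p̂_h)/(n_h−1):
  stratum Dept A: (4400/9200)²·0.170·0.830/594 = 5.43338e-05
  stratum Dept B: (2600/9200)²·0.725·0.275/407 = 3.91244e-05
  stratum Dept C: (2200/9200)²·0.854·0.146/300 = 2.37662e-05
V̂(p̂_st) = 0.000117224; SE = √V̂ = 0.010827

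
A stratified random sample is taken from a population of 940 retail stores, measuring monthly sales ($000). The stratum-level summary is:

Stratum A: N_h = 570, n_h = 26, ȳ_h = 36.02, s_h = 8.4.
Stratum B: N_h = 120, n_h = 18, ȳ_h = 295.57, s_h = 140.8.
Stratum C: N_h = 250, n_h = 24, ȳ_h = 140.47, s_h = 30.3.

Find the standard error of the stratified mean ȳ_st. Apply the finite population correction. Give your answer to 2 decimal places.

V̂(ȳ_st) = Σ W_h² (1 − n_h/N_h) s_h²/n_h, with W_h = N_h/N and N = 940:
  stratum A: (570/940)²·(1 − 26/570)·8.4²/26 = 0.952365
  stratum B: (120/940)²·(1 − 18/120)·140.8²/18 = 15.2566
  stratum C: (250/940)²·(1 − 24/250)·30.3²/24 = 2.44606
V̂(ȳ_st) = 18.655
SE(ȳ_st) = √18.655 = 4.31915

SE(ȳ_st) ≈ 4.32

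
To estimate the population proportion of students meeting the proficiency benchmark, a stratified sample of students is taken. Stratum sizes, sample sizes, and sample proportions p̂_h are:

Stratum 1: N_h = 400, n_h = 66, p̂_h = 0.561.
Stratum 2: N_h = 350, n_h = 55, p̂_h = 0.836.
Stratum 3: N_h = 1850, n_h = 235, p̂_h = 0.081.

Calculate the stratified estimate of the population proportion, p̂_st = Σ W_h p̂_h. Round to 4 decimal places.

N = 2600; stratum weights W_h = N_h/N.
p̂_st = Σ W_h p̂_h = (400·0.561 + 350·0.836 + 1850·0.081)/2600 = 0.25648

p̂_st ≈ 0.2565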